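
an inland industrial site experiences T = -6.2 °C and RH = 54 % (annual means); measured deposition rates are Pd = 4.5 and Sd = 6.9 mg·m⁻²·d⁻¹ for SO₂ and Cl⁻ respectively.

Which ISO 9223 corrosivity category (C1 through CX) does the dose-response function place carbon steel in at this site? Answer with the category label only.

carbon steel: temperature factor f = +0.150·(-16.2) = -2.4300
  SO₂ term: 1.77·4.5^0.52·exp(0.02·54-2.4300) = 1.003
  Cl⁻ term: 0.102·6.9^0.62·exp(0.033·54+0.04·-6.2) = 1.566
  r_corr = 1.003 + 1.566 = 2.569 μm/a
Category bounds: 1.3…25 μm/a bracket r_corr ⇒ C2

C2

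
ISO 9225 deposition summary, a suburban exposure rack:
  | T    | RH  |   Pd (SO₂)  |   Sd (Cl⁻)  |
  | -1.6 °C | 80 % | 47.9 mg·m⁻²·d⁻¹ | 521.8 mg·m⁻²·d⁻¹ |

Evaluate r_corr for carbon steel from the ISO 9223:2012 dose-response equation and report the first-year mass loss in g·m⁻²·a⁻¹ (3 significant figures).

carbon steel: T≤10 °C ⇒ hinge +0.150·(-1.6−10) = -1.7400
  SO₂ term: 1.77·47.9^0.52·exp(0.02·80-1.7400) = 11.51
  Cl⁻ term: 0.102·521.8^0.62·exp(0.033·80+0.04·-1.6) = 64.89
  sum: 11.51 + 64.89 → r_corr = 76.4 μm/a
Convert to mass loss: 76.4 μm/a × 7.85 g/cm³ = 599.7 g·m⁻²·a⁻¹

r_corr = 600 g·m⁻²·a⁻¹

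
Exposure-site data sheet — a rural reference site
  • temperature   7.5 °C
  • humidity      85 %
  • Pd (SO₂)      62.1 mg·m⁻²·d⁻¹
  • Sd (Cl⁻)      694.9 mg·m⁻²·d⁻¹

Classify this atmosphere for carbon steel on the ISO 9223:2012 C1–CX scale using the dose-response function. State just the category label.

carbon steel: f(T) = +0.150·(T−10) [T≤10 °C] = -0.3750
  Pd branch = 1.77·Pd^0.52·e^(0.02·RH+f) = 56.99 μm/a
  Cl⁻ term: 0.102·694.9^0.62·exp(0.033·85+0.04·7.5) = 131.5
  r_corr = 56.99 + 131.5 = 188.5 μm/a
189 μm/a falls in (80, 200] for carbon steel → category C5

C5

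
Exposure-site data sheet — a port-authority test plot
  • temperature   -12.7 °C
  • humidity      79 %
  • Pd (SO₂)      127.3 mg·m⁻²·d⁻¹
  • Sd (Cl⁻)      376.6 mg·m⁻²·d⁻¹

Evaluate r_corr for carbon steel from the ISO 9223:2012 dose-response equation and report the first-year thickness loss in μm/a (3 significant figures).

r_corr = 36.4 μm/a

carbon steel: f(T) = +0.150·(T−10) [T≤10 °C] = -3.4050
  sulphur-dioxide contribution → 3.547 μm/a
  chloride contribution → 32.9 μm/a
  ⇒ r_corr(carbon steel) = 36.45 μm/a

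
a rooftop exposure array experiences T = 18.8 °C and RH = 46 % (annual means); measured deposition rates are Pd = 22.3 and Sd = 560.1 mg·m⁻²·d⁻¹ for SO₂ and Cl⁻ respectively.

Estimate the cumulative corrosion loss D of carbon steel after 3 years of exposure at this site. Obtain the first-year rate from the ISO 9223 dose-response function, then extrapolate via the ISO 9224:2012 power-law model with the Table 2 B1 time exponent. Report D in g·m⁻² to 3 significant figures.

D(3) = 890 g·m⁻²

carbon steel: temperature factor f = -0.054·(8.8) = -0.4752
  sulphur-dioxide contribution → 13.88 μm/a
  chloride contribution → 49.93 μm/a
  total first-year rate 63.81 μm/a
Power-law: D(3) = r_corr · 3^0.523
  D(3) = 63.81 × 3^0.523 = 63.81 × 1.776 = 113.3 μm
  Mass loss = 113.3 μm × 7.85 g/cm³ = 889.8 g·m⁻²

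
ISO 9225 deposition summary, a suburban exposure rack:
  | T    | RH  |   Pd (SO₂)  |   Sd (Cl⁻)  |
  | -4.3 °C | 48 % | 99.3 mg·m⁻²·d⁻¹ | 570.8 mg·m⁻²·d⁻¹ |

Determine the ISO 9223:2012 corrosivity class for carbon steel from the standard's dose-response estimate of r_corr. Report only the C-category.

C3

carbon steel: temperature factor f = +0.150·(-14.3) = -2.1450
  SO₂ term: 1.77·99.3^0.52·exp(0.02·48-2.1450) = 5.912
  Cl⁻ term: 0.102·570.8^0.62·exp(0.033·48+0.04·-4.3) = 21.42
  sum: 5.912 + 21.42 → r_corr = 27.33 μm/a
ISO 9223 Table 2 (carbon steel): 25 < 27.3 ≤ 50 μm/a ⇒ C3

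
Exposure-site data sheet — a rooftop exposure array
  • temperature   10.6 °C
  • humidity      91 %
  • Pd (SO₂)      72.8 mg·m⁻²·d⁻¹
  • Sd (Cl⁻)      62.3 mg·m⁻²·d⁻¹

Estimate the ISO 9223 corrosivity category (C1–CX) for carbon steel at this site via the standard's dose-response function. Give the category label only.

carbon steel: T>10 °C ⇒ hinge -0.054·(10.6−10) = -0.0324
  sulphur-dioxide contribution → 98.32 μm/a
  chloride contribution → 40.69 μm/a
  ⇒ r_corr(carbon steel) = 139 μm/a
139 μm/a falls in (80, 200] for carbon steel → category C5

C5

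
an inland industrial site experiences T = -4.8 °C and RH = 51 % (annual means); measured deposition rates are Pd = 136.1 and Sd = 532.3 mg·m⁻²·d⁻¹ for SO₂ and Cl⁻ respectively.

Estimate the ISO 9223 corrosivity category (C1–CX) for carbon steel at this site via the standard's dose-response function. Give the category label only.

C3

carbon steel: temperature factor f = +0.150·(-14.8) = -2.2200
  sulphur-dioxide contribution → 6.862 μm/a
  chloride contribution → 22.2 μm/a
  total first-year rate 29.06 μm/a
ISO 9223 Table 2 (carbon steel): 25 < 29.1 ≤ 50 μm/a ⇒ C3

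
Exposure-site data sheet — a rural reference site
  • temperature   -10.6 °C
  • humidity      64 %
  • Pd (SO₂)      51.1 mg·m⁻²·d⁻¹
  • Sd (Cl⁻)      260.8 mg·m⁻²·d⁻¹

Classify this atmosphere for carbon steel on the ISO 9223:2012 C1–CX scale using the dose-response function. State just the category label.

carbon steel: T≤10 °C ⇒ hinge +0.150·(-10.6−10) = -3.0900
  sulphur-dioxide contribution → 2.24 μm/a
  chloride contribution → 17.37 μm/a
  ⇒ r_corr(carbon steel) = 19.61 μm/a
19.6 μm/a falls in (1.3, 25] for carbon steel → category C2

C2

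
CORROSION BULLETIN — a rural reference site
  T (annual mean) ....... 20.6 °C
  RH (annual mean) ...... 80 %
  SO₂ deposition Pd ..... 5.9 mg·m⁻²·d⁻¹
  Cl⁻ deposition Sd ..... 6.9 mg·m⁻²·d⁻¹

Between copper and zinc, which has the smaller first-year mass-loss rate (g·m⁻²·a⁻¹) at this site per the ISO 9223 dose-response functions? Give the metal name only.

zinc

copper: T>10 °C ⇒ hinge -0.080·(20.6−10) = -0.8480
  SO₂ term: 0.0053·5.9^0.26·exp(0.059·80-0.8480) = 0.4039
  Cl⁻ term: 0.01025·6.9^0.27·exp(0.036·80+0.049·20.6) = 0.844
  sum: 0.4039 + 0.844 → r_corr = 1.248 μm/a
  mass loss = 1.248 μm/a × 8.96 g/cm³ = 11.18 g·m⁻²·a⁻¹
zinc: temperature factor f = -0.071·(10.6) = -0.7526
  Pd branch = 0.0129·Pd^0.44·e^(0.046·RH+f) = 0.5262 μm/a
  Cl⁻ term: 0.0175·6.9^0.57·exp(0.008·80+0.085·20.6) = 0.5749
  sum: 0.5262 + 0.5749 → r_corr = 1.101 μm/a
  mass loss = 1.101 μm/a × 7.14 g/cm³ = 7.861 g·m⁻²·a⁻¹
Ordering by g·m⁻²·a⁻¹: copper (11.2) > zinc (7.86)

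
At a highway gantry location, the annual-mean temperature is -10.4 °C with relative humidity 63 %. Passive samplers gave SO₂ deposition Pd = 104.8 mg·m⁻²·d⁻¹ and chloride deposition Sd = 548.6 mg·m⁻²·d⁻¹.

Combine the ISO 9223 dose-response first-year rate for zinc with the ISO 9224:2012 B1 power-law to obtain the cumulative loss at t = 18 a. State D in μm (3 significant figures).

D(18) = 13.3 μm

zinc: f(T) = +0.038·(T−10) [T≤10 °C] = -0.7752
  Pd branch = 0.0129·Pd^0.44·e^(0.046·RH+f) = 0.8346 μm/a
  Sd branch = 0.0175·Sd^0.57·e^(0.008·RH+0.085·T) = 0.4359 μm/a
  sum: 0.8346 + 0.4359 → r_corr = 1.27 μm/a
Long-term exponent b (ISO 9224 Table 2, B1) = 0.813
  D(18) = 1.27 × 18^0.813 = 1.27 × 10.48 = 13.32 μm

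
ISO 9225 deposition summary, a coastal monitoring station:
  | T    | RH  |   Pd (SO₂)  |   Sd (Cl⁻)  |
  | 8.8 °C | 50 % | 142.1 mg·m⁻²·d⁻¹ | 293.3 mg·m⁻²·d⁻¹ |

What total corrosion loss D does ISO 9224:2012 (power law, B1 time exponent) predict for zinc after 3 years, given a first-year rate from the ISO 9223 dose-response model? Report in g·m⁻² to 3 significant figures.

zinc: f(T) = +0.038·(T−10) [T≤10 °C] = -0.0456
  SO₂ term: 0.0129·142.1^0.44·exp(0.046·50-0.0456) = 1.088
  Sd branch = 0.0175·Sd^0.57·e^(0.008·RH+0.085·T) = 1.406 μm/a
  sum: 1.088 + 1.406 → r_corr = 2.494 μm/a
Long-term exponent b (ISO 9224 Table 2, B1) = 0.813
  D(3) = 2.494 × 3^0.813 = 2.494 × 2.443 = 6.094 μm
  Mass loss = 6.094 μm × 7.14 g/cm³ = 43.51 g·m⁻²

D(3) = 43.5 g·m⁻²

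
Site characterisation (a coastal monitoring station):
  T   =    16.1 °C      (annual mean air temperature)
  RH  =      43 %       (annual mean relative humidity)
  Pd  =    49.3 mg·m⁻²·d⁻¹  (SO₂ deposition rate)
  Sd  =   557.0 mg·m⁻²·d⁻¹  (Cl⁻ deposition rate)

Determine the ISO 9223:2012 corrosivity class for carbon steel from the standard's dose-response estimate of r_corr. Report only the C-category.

C4

carbon steel: f(T) = -0.054·(T−10) [T>10 °C] = -0.3294
  Pd branch = 1.77·Pd^0.52·e^(0.02·RH+f) = 22.84 μm/a
  Sd branch = 0.102·Sd^0.62·e^(0.033·RH+0.04·T) = 40.46 μm/a
  r_corr = 22.84 + 40.46 = 63.3 μm/a
ISO 9223 Table 2 (carbon steel): 50 < 63.3 ≤ 80 μm/a ⇒ C4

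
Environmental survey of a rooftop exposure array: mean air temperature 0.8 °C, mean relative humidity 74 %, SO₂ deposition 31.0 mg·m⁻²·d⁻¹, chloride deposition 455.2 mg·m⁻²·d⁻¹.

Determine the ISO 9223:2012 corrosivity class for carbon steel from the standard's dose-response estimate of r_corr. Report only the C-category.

C4

carbon steel: temperature factor f = +0.150·(-9.2) = -1.3800
  SO₂ term: 1.77·31.0^0.52·exp(0.02·74-1.3800) = 11.67
  Sd branch = 0.102·Sd^0.62·e^(0.033·RH+0.04·T) = 53.84 μm/a
  r_corr = 11.67 + 53.84 = 65.51 μm/a
65.5 μm/a falls in (50, 80] for carbon steel → category C4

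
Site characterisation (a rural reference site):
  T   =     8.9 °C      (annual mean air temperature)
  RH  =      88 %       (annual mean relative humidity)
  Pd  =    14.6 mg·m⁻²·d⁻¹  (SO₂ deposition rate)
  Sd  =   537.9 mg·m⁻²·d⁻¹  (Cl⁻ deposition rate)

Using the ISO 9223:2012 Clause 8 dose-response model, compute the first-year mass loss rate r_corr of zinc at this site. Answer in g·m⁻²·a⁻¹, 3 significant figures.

r_corr = 35.8 g·m⁻²·a⁻¹

zinc: T≤10 °C ⇒ hinge +0.038·(8.9−10) = -0.0418
  sulphur-dioxide contribution → 2.306 μm/a
  chloride contribution → 2.715 μm/a
  total first-year rate 5.021 μm/a
Convert to mass loss: 5.021 μm/a × 7.14 g/cm³ = 35.85 g·m⁻²·a⁻¹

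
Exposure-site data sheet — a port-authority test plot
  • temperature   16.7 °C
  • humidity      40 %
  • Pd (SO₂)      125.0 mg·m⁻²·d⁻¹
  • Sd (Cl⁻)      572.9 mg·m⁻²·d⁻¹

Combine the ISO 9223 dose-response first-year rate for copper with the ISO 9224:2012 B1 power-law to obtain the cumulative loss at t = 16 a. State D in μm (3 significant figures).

D(16) = 4.19 μm

copper: f(T) = -0.080·(T−10) [T>10 °C] = -0.5360
  sulphur-dioxide contribution → 0.1152 μm/a
  chloride contribution → 0.5447 μm/a
  total first-year rate 0.66 μm/a
Long-term exponent b (ISO 9224 Table 2, B1) = 0.667
  D(16) = 0.66 × 16^0.667 = 0.66 × 6.355 = 4.194 μm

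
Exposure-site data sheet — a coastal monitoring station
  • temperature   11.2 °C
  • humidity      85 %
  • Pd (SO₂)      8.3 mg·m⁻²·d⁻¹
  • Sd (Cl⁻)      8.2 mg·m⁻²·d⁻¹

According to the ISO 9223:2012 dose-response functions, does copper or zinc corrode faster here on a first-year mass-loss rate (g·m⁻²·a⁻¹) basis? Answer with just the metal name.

copper: T>10 °C ⇒ hinge -0.080·(11.2−10) = -0.0960
  SO₂ term: 0.0053·8.3^0.26·exp(0.059·85-0.0960) = 1.258
  Cl⁻ term: 0.01025·8.2^0.27·exp(0.036·85+0.049·11.2) = 0.6679
  sum: 1.258 + 0.6679 → r_corr = 1.926 μm/a
  mass loss = 1.926 μm/a × 8.96 g/cm³ = 17.25 g·m⁻²·a⁻¹
zinc: T>10 °C ⇒ hinge -0.071·(11.2−10) = -0.0852
  Pd branch = 0.0129·Pd^0.44·e^(0.046·RH+f) = 1.5 μm/a
  Sd branch = 0.0175·Sd^0.57·e^(0.008·RH+0.085·T) = 0.2969 μm/a
  sum: 1.5 + 0.2969 → r_corr = 1.797 μm/a
  mass loss = 1.797 μm/a × 7.14 g/cm³ = 12.83 g·m⁻²·a⁻¹
Ordering by g·m⁻²·a⁻¹: copper (17.3) > zinc (12.8)

copper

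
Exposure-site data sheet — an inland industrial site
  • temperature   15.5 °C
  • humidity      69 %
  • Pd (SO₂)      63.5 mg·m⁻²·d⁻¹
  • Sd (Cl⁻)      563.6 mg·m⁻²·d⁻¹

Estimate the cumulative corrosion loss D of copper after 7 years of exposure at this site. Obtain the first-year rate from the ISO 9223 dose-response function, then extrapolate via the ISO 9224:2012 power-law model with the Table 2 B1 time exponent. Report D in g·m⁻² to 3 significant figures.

D(7) = 67.0 g·m⁻²

copper: T>10 °C ⇒ hinge -0.080·(15.5−10) = -0.4400
  Pd branch = 0.0053·Pd^0.26·e^(0.059·RH+f) = 0.5887 μm/a
  Cl⁻ term: 0.01025·563.6^0.27·exp(0.036·69+0.049·15.5) = 1.453
  sum: 0.5887 + 1.453 → r_corr = 2.041 μm/a
ISO 9224: D(t) = r_corr · t^b with b = 0.667 (copper, B1)
  D(7) = 2.041 × 7^0.667 = 2.041 × 3.662 = 7.474 μm
  Mass loss = 7.474 μm × 8.96 g/cm³ = 66.97 g·m⁻²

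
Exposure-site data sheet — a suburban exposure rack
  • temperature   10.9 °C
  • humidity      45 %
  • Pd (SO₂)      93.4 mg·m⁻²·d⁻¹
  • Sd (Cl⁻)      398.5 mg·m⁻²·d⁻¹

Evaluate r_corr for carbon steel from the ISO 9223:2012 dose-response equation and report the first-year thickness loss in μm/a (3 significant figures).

carbon steel: f(T) = -0.054·(T−10) [T>10 °C] = -0.0486
  Pd branch = 1.77·Pd^0.52·e^(0.02·RH+f) = 43.88 μm/a
  Cl⁻ term: 0.102·398.5^0.62·exp(0.033·45+0.04·10.9) = 28.52
  sum: 43.88 + 28.52 → r_corr = 72.4 μm/a

r_corr = 72.4 μm/a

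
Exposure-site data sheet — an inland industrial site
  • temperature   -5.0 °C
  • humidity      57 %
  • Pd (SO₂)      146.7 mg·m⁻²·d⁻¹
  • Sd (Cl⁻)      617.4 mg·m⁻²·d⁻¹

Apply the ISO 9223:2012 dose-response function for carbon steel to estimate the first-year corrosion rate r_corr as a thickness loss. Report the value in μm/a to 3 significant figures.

carbon steel: f(T) = +0.150·(T−10) [T≤10 °C] = -2.2500
  sulphur-dioxide contribution → 7.806 μm/a
  chloride contribution → 29.43 μm/a
  total first-year rate 37.24 μm/a

r_corr = 37.2 μm/a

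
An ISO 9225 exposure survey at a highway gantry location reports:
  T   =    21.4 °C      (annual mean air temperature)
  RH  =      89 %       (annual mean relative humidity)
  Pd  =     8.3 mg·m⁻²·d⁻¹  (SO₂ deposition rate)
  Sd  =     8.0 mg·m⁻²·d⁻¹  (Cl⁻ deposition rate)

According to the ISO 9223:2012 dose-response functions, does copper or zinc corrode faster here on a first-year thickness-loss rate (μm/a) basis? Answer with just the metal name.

copper

copper: temperature factor f = -0.080·(11.4) = -0.9120
  sulphur-dioxide contribution → 0.7041 μm/a
  chloride contribution → 1.263 μm/a
  ⇒ r_corr(copper) = 1.967 μm/a
zinc: T>10 °C ⇒ hinge -0.071·(21.4−10) = -0.8094
  sulphur-dioxide contribution → 0.8739 μm/a
  chloride contribution → 0.7194 μm/a
  ⇒ r_corr(zinc) = 1.593 μm/a
Ordering by μm/a: copper (1.97) > zinc (1.59)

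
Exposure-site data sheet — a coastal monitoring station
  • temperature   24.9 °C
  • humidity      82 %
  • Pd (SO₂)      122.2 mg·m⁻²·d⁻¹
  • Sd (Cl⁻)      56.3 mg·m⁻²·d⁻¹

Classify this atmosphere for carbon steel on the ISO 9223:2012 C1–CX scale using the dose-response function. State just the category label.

C5

carbon steel: f(T) = -0.054·(T−10) [T>10 °C] = -0.8046
  Pd branch = 1.77·Pd^0.52·e^(0.02·RH+f) = 49.67 μm/a
  Cl⁻ term: 0.102·56.3^0.62·exp(0.033·82+0.04·24.9) = 50.31
  sum: 49.67 + 50.31 → r_corr = 99.98 μm/a
ISO 9223 Table 2 (carbon steel): 80 < 100 ≤ 200 μm/a ⇒ C5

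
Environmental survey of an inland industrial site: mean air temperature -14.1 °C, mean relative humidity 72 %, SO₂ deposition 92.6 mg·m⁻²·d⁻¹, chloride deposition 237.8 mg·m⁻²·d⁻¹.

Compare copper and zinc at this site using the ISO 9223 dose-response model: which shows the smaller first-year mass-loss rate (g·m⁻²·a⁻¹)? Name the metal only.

copper: T≤10 °C ⇒ hinge +0.126·(-14.1−10) = -3.0366
  sulphur-dioxide contribution → 0.05777 μm/a
  chloride contribution → 0.3006 μm/a
  total first-year rate 0.3583 μm/a
  mass loss = 0.3583 μm/a × 8.96 g/cm³ = 3.211 g·m⁻²·a⁻¹
zinc: T≤10 °C ⇒ hinge +0.038·(-14.1−10) = -0.9158
  sulphur-dioxide contribution → 1.039 μm/a
  chloride contribution → 0.2124 μm/a
  total first-year rate 1.251 μm/a
  mass loss = 1.251 μm/a × 7.14 g/cm³ = 8.934 g·m⁻²·a⁻¹
Ordering by g·m⁻²·a⁻¹: zinc (8.93) > copper (3.21)

copper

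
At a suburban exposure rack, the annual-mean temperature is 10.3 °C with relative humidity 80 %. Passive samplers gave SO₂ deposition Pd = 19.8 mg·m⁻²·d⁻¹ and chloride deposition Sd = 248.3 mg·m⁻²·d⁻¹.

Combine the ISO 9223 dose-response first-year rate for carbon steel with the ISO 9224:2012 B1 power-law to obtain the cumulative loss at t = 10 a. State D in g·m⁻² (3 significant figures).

D(10) = 2.79e+03 g·m⁻²

carbon steel: f(T) = -0.054·(T−10) [T>10 °C] = -0.0162
  Pd branch = 1.77·Pd^0.52·e^(0.02·RH+f) = 40.75 μm/a
  Cl⁻ term: 0.102·248.3^0.62·exp(0.033·80+0.04·10.3) = 65.91
  sum: 40.75 + 65.91 → r_corr = 106.7 μm/a
ISO 9224: D(t) = r_corr · t^b with b = 0.523 (carbon steel, B1)
  D(10) = 106.7 × 10^0.523 = 106.7 × 3.334 = 355.6 μm
  Mass loss = 355.6 μm × 7.85 g/cm³ = 2792 g·m⁻²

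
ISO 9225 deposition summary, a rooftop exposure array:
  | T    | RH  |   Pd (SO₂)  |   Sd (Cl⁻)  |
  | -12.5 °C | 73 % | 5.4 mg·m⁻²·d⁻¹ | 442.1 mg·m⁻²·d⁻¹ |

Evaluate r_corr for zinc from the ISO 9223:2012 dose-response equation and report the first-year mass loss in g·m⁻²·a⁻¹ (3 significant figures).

r_corr = 4.86 g·m⁻²·a⁻¹

zinc: temperature factor f = +0.038·(-22.5) = -0.8550
  SO₂ term: 0.0129·5.4^0.44·exp(0.046·73-0.8550) = 0.331
  Cl⁻ term: 0.0175·442.1^0.57·exp(0.008·73+0.085·-12.5) = 0.3493
  sum: 0.331 + 0.3493 → r_corr = 0.6803 μm/a
Convert to mass loss: 0.6803 μm/a × 7.14 g/cm³ = 4.857 g·m⁻²·a⁻¹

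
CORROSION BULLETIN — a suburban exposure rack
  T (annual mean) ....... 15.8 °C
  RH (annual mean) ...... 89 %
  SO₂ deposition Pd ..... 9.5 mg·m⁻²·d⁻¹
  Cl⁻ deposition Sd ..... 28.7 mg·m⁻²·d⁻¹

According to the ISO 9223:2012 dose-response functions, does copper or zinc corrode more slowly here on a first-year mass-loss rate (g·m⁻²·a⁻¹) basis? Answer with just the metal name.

zinc

copper: T>10 °C ⇒ hinge -0.080·(15.8−10) = -0.4640
  Pd branch = 0.0053·Pd^0.26·e^(0.059·RH+f) = 1.141 μm/a
  Sd branch = 0.01025·Sd^0.27·e^(0.036·RH+0.049·T) = 1.355 μm/a
  sum: 1.141 + 1.355 → r_corr = 2.497 μm/a
  mass loss = 2.497 μm/a × 8.96 g/cm³ = 22.37 g·m⁻²·a⁻¹
zinc: T>10 °C ⇒ hinge -0.071·(15.8−10) = -0.4118
  Pd branch = 0.0129·Pd^0.44·e^(0.046·RH+f) = 1.38 μm/a
  Cl⁻ term: 0.0175·28.7^0.57·exp(0.008·89+0.085·15.8) = 0.9258
  sum: 1.38 + 0.9258 → r_corr = 2.306 μm/a
  mass loss = 2.306 μm/a × 7.14 g/cm³ = 16.46 g·m⁻²·a⁻¹
Ordering by g·m⁻²·a⁻¹: copper (22.4) > zinc (16.5)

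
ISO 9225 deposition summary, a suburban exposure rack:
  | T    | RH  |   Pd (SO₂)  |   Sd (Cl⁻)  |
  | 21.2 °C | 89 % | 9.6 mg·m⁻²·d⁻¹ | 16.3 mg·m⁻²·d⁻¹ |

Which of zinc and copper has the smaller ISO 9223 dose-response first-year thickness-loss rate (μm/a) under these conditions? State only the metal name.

zinc

zinc: f(T) = -0.071·(T−10) [T>10 °C] = -0.7952
  sulphur-dioxide contribution → 0.945 μm/a
  chloride contribution → 1.061 μm/a
  total first-year rate 2.006 μm/a
copper: temperature factor f = -0.080·(11.2) = -0.8960
  sulphur-dioxide contribution → 0.7431 μm/a
  chloride contribution → 1.516 μm/a
  total first-year rate 2.259 μm/a
Ordering by μm/a: copper (2.26) > zinc (2.01)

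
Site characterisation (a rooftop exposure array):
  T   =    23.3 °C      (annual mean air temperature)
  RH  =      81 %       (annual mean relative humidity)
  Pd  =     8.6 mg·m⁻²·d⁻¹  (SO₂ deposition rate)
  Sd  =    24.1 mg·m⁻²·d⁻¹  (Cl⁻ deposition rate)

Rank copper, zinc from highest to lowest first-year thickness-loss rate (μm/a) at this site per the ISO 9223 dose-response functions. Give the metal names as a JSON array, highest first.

["zinc", "copper"]

copper: f(T) = -0.080·(T−10) [T>10 °C] = -1.0640
  sulphur-dioxide contribution → 0.3808 μm/a
  chloride contribution → 1.4 μm/a
  total first-year rate 1.781 μm/a
zinc: f(T) = -0.071·(T−10) [T>10 °C] = -0.9443
  sulphur-dioxide contribution → 0.5368 μm/a
  chloride contribution → 1.487 μm/a
  total first-year rate 2.024 μm/a
Ordering by μm/a: zinc (2.02) > copper (1.78)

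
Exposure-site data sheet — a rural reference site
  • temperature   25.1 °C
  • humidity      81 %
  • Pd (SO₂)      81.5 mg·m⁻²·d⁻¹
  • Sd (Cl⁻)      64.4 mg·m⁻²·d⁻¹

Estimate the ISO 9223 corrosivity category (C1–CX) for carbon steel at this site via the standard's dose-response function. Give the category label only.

C5

carbon steel: f(T) = -0.054·(T−10) [T>10 °C] = -0.8154
  sulphur-dioxide contribution → 39.01 μm/a
  chloride contribution → 53.33 μm/a
  ⇒ r_corr(carbon steel) = 92.35 μm/a
ISO 9223 Table 2 (carbon steel): 80 < 92.3 ≤ 200 μm/a ⇒ C5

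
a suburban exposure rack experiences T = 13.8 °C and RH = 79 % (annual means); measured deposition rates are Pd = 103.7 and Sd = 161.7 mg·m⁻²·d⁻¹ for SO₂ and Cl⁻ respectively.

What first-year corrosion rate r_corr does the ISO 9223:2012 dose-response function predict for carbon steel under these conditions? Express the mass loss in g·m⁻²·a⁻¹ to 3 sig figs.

carbon steel: temperature factor f = -0.054·(3.8) = -0.2052
  Pd branch = 1.77·Pd^0.52·e^(0.02·RH+f) = 78.21 μm/a
  Cl⁻ term: 0.102·161.7^0.62·exp(0.033·79+0.04·13.8) = 56.23
  r_corr = 78.21 + 56.23 = 134.4 μm/a
Convert to mass loss: 134.4 μm/a × 7.85 g/cm³ = 1055 g·m⁻²·a⁻¹

r_corr = 1.06e+03 g·m⁻²·a⁻¹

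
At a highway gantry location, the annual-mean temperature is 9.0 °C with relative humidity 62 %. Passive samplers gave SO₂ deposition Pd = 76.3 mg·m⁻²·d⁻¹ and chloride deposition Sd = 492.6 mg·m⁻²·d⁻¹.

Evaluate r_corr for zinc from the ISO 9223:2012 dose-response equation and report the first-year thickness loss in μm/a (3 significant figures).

r_corr = 3.56 μm/a

zinc: T≤10 °C ⇒ hinge +0.038·(9.0−10) = -0.0380
  sulphur-dioxide contribution → 1.449 μm/a
  chloride contribution → 2.115 μm/a
  total first-year rate 3.564 μm/a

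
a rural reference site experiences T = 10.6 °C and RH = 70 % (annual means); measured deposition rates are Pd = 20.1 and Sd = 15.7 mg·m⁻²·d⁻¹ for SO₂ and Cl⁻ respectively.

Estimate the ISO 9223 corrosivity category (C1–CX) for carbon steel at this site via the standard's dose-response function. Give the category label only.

carbon steel: f(T) = -0.054·(T−10) [T>10 °C] = -0.0324
  sulphur-dioxide contribution → 33.08 μm/a
  chloride contribution → 8.658 μm/a
  total first-year rate 41.74 μm/a
Category bounds: 25…50 μm/a bracket r_corr ⇒ C3

C3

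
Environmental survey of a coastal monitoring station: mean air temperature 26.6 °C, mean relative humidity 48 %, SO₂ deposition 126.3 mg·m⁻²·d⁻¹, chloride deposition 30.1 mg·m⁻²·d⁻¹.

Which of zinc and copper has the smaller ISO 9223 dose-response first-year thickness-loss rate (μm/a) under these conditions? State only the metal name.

copper

zinc: T>10 °C ⇒ hinge -0.071·(26.6−10) = -1.1786
  SO₂ term: 0.0129·126.3^0.44·exp(0.046·48-1.1786) = 0.3036
  Cl⁻ term: 0.0175·30.1^0.57·exp(0.008·48+0.085·26.6) = 1.716
  sum: 0.3036 + 1.716 → r_corr = 2.02 μm/a
copper: temperature factor f = -0.080·(16.6) = -1.3280
  SO₂ term: 0.0053·126.3^0.26·exp(0.059·48-1.3280) = 0.08391
  Sd branch = 0.01025·Sd^0.27·e^(0.036·RH+0.049·T) = 0.5327 μm/a
  r_corr = 0.08391 + 0.5327 = 0.6166 μm/a
Ordering by μm/a: zinc (2.02) > copper (0.617)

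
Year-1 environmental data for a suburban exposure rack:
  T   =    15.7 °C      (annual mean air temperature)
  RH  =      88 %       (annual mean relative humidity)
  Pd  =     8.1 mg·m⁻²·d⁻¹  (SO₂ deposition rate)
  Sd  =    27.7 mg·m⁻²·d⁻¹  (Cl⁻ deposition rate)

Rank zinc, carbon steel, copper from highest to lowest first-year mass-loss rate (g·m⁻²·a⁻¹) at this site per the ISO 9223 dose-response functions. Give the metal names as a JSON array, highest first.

["carbon steel", "copper", "zinc"]

zinc: f(T) = -0.071·(T−10) [T>10 °C] = -0.4047
  SO₂ term: 0.0129·8.1^0.44·exp(0.046·88-0.4047) = 1.238
  Cl⁻ term: 0.0175·27.7^0.57·exp(0.008·88+0.085·15.7) = 0.8924
  r_corr = 1.238 + 0.8924 = 2.13 μm/a
  mass loss = 2.13 μm/a × 7.14 g/cm³ = 15.21 g·m⁻²·a⁻¹
carbon steel: f(T) = -0.054·(T−10) [T>10 °C] = -0.3078
  SO₂ term: 1.77·8.1^0.52·exp(0.02·88-0.3078) = 22.44
  Sd branch = 0.102·Sd^0.62·e^(0.033·RH+0.04·T) = 27.34 μm/a
  r_corr = 22.44 + 27.34 = 49.79 μm/a
  mass loss = 49.79 μm/a × 7.85 g/cm³ = 390.8 g·m⁻²·a⁻¹
copper: T>10 °C ⇒ hinge -0.080·(15.7−10) = -0.4560
  Pd branch = 0.0053·Pd^0.26·e^(0.059·RH+f) = 1.041 μm/a
  Sd branch = 0.01025·Sd^0.27·e^(0.036·RH+0.049·T) = 1.289 μm/a
  sum: 1.041 + 1.289 → r_corr = 2.329 μm/a
  mass loss = 2.329 μm/a × 8.96 g/cm³ = 20.87 g·m⁻²·a⁻¹
Ordering by g·m⁻²·a⁻¹: carbon steel (391) > copper (20.9) > zinc (15.2)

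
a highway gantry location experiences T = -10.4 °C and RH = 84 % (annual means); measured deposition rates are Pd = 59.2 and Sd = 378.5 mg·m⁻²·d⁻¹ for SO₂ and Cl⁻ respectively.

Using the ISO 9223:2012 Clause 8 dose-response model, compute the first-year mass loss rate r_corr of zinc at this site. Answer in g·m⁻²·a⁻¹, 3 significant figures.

r_corr = 15.2 g·m⁻²·a⁻¹

zinc: temperature factor f = +0.038·(-20.4) = -0.7752
  SO₂ term: 0.0129·59.2^0.44·exp(0.046·84-0.7752) = 1.706
  Cl⁻ term: 0.0175·378.5^0.57·exp(0.008·84+0.085·-10.4) = 0.4173
  r_corr = 1.706 + 0.4173 = 2.123 μm/a
Convert to mass loss: 2.123 μm/a × 7.14 g/cm³ = 15.16 g·m⁻²·a⁻¹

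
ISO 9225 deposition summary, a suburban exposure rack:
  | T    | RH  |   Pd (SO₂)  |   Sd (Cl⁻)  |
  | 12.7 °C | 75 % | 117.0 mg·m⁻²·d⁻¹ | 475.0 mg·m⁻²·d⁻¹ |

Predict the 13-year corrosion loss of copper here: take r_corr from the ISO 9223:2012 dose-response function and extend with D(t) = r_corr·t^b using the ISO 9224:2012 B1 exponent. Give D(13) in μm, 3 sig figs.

D(13) = 15.1 μm

copper: T>10 °C ⇒ hinge -0.080·(12.7−10) = -0.2160
  SO₂ term: 0.0053·117.0^0.26·exp(0.059·75-0.2160) = 1.23
  Sd branch = 0.01025·Sd^0.27·e^(0.036·RH+0.049·T) = 1.501 μm/a
  sum: 1.23 + 1.501 → r_corr = 2.731 μm/a
Long-term exponent b (ISO 9224 Table 2, B1) = 0.667
  D(13) = 2.731 × 13^0.667 = 2.731 × 5.534 = 15.11 μm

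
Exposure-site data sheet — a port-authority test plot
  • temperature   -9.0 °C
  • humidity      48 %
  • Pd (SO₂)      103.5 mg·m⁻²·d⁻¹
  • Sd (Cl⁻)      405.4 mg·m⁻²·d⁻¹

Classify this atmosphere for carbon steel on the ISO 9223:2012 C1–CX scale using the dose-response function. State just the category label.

C2

carbon steel: temperature factor f = +0.150·(-19.0) = -2.8500
  Pd branch = 1.77·Pd^0.52·e^(0.02·RH+f) = 2.985 μm/a
  Cl⁻ term: 0.102·405.4^0.62·exp(0.033·48+0.04·-9.0) = 14.36
  sum: 2.985 + 14.36 → r_corr = 17.34 μm/a
ISO 9223 Table 2 (carbon steel): 1.3 < 17.3 ≤ 25 μm/a ⇒ C2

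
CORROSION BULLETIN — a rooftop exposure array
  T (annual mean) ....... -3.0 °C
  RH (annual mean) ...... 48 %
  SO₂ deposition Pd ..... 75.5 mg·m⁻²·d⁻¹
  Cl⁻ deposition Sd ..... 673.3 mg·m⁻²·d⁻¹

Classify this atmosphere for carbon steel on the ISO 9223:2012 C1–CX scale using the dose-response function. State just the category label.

carbon steel: f(T) = +0.150·(T−10) [T≤10 °C] = -1.9500
  Pd branch = 1.77·Pd^0.52·e^(0.02·RH+f) = 6.231 μm/a
  Sd branch = 0.102·Sd^0.62·e^(0.033·RH+0.04·T) = 25 μm/a
  r_corr = 6.231 + 25 = 31.23 μm/a
31.2 μm/a falls in (25, 50] for carbon steel → category C3

C3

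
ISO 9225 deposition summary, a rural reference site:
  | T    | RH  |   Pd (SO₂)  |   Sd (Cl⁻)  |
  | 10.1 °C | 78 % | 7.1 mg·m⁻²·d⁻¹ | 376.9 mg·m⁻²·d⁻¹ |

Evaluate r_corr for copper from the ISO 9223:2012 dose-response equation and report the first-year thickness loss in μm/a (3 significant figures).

r_corr = 2.26 μm/a

copper: f(T) = -0.080·(T−10) [T>10 °C] = -0.0080
  SO₂ term: 0.0053·7.1^0.26·exp(0.059·78-0.0080) = 0.8725
  Cl⁻ term: 0.01025·376.9^0.27·exp(0.036·78+0.049·10.1) = 1.383
  sum: 0.8725 + 1.383 → r_corr = 2.255 μm/a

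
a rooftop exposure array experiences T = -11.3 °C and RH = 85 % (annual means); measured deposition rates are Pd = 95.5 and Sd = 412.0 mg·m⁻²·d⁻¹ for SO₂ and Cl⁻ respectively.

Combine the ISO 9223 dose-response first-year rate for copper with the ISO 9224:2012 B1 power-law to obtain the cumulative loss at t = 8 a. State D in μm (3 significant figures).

D(8) = 3.27 μm

copper: temperature factor f = +0.126·(-21.3) = -2.6838
  sulphur-dioxide contribution → 0.1784 μm/a
  chloride contribution → 0.6386 μm/a
  total first-year rate 0.817 μm/a
Power-law: D(8) = r_corr · 8^0.667
  D(8) = 0.817 × 8^0.667 = 0.817 × 4.003 = 3.27 μm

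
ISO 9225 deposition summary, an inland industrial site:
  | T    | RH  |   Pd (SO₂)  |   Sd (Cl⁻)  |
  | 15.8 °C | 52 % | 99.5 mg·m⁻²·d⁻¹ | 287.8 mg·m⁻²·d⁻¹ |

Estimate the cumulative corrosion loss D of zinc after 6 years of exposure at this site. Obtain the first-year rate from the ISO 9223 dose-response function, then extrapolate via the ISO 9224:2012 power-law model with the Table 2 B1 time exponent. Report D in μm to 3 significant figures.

D(6) = 14.0 μm

zinc: f(T) = -0.071·(T−10) [T>10 °C] = -0.4118
  sulphur-dioxide contribution → 0.7073 μm/a
  chloride contribution → 2.562 μm/a
  total first-year rate 3.27 μm/a
Power-law: D(6) = r_corr · 6^0.813
  D(6) = 3.27 × 6^0.813 = 3.27 × 4.292 = 14.03 μm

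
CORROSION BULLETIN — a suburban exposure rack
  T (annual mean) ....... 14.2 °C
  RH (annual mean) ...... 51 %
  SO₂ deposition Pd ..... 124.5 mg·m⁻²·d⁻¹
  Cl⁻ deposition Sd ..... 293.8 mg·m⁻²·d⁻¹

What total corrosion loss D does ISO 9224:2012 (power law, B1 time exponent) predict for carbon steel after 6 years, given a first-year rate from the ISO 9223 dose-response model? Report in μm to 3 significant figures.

carbon steel: f(T) = -0.054·(T−10) [T>10 °C] = -0.2268
  Pd branch = 1.77·Pd^0.52·e^(0.02·RH+f) = 48.08 μm/a
  Sd branch = 0.102·Sd^0.62·e^(0.033·RH+0.04·T) = 32.84 μm/a
  r_corr = 48.08 + 32.84 = 80.92 μm/a
Long-term exponent b (ISO 9224 Table 2, B1) = 0.523
  D(6) = 80.92 × 6^0.523 = 80.92 × 2.553 = 206.5 μm

D(6) = 207 μm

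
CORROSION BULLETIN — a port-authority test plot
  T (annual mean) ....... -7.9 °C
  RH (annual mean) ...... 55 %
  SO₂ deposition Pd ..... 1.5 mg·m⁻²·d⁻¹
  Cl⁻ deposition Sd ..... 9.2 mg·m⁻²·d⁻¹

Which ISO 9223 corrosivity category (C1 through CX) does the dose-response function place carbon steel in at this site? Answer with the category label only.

carbon steel: f(T) = +0.150·(T−10) [T≤10 °C] = -2.6850
  Pd branch = 1.77·Pd^0.52·e^(0.02·RH+f) = 0.4479 μm/a
  Cl⁻ term: 0.102·9.2^0.62·exp(0.033·55+0.04·-7.9) = 1.808
  r_corr = 0.4479 + 1.808 = 2.256 μm/a
ISO 9223 Table 2 (carbon steel): 1.3 < 2.26 ≤ 25 μm/a ⇒ C2

C2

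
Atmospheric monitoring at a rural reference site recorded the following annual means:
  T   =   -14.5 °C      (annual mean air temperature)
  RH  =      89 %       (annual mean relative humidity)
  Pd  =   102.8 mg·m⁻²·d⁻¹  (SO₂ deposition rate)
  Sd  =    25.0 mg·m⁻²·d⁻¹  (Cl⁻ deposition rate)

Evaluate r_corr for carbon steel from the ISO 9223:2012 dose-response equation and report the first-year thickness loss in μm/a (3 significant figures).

r_corr = 10.9 μm/a

carbon steel: temperature factor f = +0.150·(-24.5) = -3.6750
  sulphur-dioxide contribution → 2.96 μm/a
  chloride contribution → 7.924 μm/a
  ⇒ r_corr(carbon steel) = 10.88 μm/a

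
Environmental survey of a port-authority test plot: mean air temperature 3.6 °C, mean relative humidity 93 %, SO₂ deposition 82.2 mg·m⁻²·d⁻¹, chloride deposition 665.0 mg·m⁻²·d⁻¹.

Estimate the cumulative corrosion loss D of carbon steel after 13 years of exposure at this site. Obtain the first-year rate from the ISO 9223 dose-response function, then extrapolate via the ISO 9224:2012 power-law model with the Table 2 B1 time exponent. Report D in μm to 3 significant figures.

carbon steel: f(T) = +0.150·(T−10) [T≤10 °C] = -0.9600
  sulphur-dioxide contribution → 43.11 μm/a
  chloride contribution → 142.6 μm/a
  total first-year rate 185.7 μm/a
ISO 9224: D(t) = r_corr · t^b with b = 0.523 (carbon steel, B1)
  D(13) = 185.7 × 13^0.523 = 185.7 × 3.825 = 710.3 μm

D(13) = 710 μm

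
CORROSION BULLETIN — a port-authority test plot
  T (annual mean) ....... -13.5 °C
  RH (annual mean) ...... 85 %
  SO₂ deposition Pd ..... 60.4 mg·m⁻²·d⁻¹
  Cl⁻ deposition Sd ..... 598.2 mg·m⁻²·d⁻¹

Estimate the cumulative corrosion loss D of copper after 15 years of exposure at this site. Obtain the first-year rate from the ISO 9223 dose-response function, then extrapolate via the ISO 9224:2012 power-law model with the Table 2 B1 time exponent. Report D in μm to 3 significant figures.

copper: f(T) = +0.126·(T−10) [T≤10 °C] = -2.9610
  sulphur-dioxide contribution → 0.1201 μm/a
  chloride contribution → 0.6341 μm/a
  ⇒ r_corr(copper) = 0.7541 μm/a
ISO 9224: D(t) = r_corr · t^b with b = 0.667 (copper, B1)
  D(15) = 0.7541 × 15^0.667 = 0.7541 × 6.088 = 4.591 μm

D(15) = 4.59 μm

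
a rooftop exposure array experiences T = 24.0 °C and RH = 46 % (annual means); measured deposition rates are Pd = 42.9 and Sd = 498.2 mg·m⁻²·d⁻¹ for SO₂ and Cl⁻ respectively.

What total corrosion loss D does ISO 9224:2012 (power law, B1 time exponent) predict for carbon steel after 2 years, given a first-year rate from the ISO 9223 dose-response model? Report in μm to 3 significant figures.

D(2) = 103 μm

carbon steel: f(T) = -0.054·(T−10) [T>10 °C] = -0.7560
  Pd branch = 1.77·Pd^0.52·e^(0.02·RH+f) = 14.73 μm/a
  Sd branch = 0.102·Sd^0.62·e^(0.033·RH+0.04·T) = 57.17 μm/a
  sum: 14.73 + 57.17 → r_corr = 71.9 μm/a
Power-law: D(2) = r_corr · 2^0.523
  D(2) = 71.9 × 2^0.523 = 71.9 × 1.437 = 103.3 μm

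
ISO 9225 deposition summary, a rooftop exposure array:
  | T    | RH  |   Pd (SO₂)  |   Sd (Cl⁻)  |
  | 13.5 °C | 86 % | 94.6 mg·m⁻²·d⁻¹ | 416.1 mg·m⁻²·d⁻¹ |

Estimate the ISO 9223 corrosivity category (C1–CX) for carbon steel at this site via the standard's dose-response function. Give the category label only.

carbon steel: T>10 °C ⇒ hinge -0.054·(13.5−10) = -0.1890
  Pd branch = 1.77·Pd^0.52·e^(0.02·RH+f) = 87.16 μm/a
  Cl⁻ term: 0.102·416.1^0.62·exp(0.033·86+0.04·13.5) = 125.8
  r_corr = 87.16 + 125.8 = 212.9 μm/a
ISO 9223 Table 2 (carbon steel): 200 < 213 ≤ 700 μm/a ⇒ CX

CX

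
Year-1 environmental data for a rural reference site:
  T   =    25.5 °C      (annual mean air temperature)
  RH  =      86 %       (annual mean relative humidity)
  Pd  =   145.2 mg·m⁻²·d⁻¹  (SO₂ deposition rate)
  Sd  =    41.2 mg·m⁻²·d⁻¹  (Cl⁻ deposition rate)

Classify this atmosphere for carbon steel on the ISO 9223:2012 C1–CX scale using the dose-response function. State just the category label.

C5

carbon steel: f(T) = -0.054·(T−10) [T>10 °C] = -0.8370
  SO₂ term: 1.77·145.2^0.52·exp(0.02·86-0.8370) = 56.97
  Sd branch = 0.102·Sd^0.62·e^(0.033·RH+0.04·T) = 48.46 μm/a
  r_corr = 56.97 + 48.46 = 105.4 μm/a
ISO 9223 Table 2 (carbon steel): 80 < 105 ≤ 200 μm/a ⇒ C5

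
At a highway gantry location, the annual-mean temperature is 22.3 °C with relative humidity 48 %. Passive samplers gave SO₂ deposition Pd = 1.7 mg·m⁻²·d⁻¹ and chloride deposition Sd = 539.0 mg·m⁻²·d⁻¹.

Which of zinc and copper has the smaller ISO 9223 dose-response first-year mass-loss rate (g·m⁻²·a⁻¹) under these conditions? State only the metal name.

zinc: temperature factor f = -0.071·(12.3) = -0.8733
  SO₂ term: 0.0129·1.7^0.44·exp(0.046·48-0.8733) = 0.06189
  Cl⁻ term: 0.0175·539.0^0.57·exp(0.008·48+0.085·22.3) = 6.166
  sum: 0.06189 + 6.166 → r_corr = 6.228 μm/a
  mass loss = 6.228 μm/a × 7.14 g/cm³ = 44.47 g·m⁻²·a⁻¹
copper: T>10 °C ⇒ hinge -0.080·(22.3−10) = -0.9840
  Pd branch = 0.0053·Pd^0.26·e^(0.059·RH+f) = 0.03862 μm/a
  Cl⁻ term: 0.01025·539.0^0.27·exp(0.036·48+0.049·22.3) = 0.9403
  r_corr = 0.03862 + 0.9403 = 0.9789 μm/a
  mass loss = 0.9789 μm/a × 8.96 g/cm³ = 8.771 g·m⁻²·a⁻¹
Ordering by g·m⁻²·a⁻¹: zinc (44.5) > copper (8.77)

copper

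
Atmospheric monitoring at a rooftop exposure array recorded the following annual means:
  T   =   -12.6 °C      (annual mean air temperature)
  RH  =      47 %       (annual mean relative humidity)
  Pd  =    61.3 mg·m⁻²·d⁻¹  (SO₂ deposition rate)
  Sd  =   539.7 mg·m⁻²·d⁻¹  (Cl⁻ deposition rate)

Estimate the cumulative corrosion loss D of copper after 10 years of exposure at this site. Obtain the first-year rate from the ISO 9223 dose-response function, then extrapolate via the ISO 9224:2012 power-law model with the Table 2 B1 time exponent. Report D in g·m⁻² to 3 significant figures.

copper: f(T) = +0.126·(T−10) [T≤10 °C] = -2.8476
  SO₂ term: 0.0053·61.3^0.26·exp(0.059·47-2.8476) = 0.01434
  Sd branch = 0.01025·Sd^0.27·e^(0.036·RH+0.049·T) = 0.1641 μm/a
  sum: 0.01434 + 0.1641 → r_corr = 0.1784 μm/a
Long-term exponent b (ISO 9224 Table 2, B1) = 0.667
  D(10) = 0.1784 × 10^0.667 = 0.1784 × 4.645 = 0.8289 μm
  Mass loss = 0.8289 μm × 8.96 g/cm³ = 7.427 g·m⁻²

D(10) = 7.43 g·m⁻²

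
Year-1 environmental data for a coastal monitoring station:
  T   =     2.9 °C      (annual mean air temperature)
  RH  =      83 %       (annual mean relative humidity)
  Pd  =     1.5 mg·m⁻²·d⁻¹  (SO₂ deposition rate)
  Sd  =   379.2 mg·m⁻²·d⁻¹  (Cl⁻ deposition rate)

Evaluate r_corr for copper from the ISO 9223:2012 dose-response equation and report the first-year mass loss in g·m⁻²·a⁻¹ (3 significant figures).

copper: temperature factor f = +0.126·(-7.1) = -0.8946
  sulphur-dioxide contribution → 0.3223 μm/a
  chloride contribution → 1.165 μm/a
  ⇒ r_corr(copper) = 1.488 μm/a
Convert to mass loss: 1.488 μm/a × 8.96 g/cm³ = 13.33 g·m⁻²·a⁻¹

r_corr = 13.3 g·m⁻²·a⁻¹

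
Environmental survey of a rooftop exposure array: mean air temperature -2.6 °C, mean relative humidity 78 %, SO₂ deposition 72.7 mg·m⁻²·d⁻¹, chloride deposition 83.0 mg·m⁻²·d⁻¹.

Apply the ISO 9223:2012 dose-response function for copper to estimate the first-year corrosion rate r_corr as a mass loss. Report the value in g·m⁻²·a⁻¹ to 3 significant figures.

copper: T≤10 °C ⇒ hinge +0.126·(-2.6−10) = -1.5876
  Pd branch = 0.0053·Pd^0.26·e^(0.059·RH+f) = 0.3292 μm/a
  Cl⁻ term: 0.01025·83.0^0.27·exp(0.036·78+0.049·-2.6) = 0.4932
  r_corr = 0.3292 + 0.4932 = 0.8224 μm/a
Convert to mass loss: 0.8224 μm/a × 8.96 g/cm³ = 7.369 g·m⁻²·a⁻¹

r_corr = 7.37 g·m⁻²·a⁻¹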